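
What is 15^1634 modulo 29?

Compute successive squares:
1634 in binary is 11001100010, i.e. 1634 = 1024 + 512 + 64 + 32 + 2.
15^1 ≡ 15 (mod 29)
15^2 ≡ 15^2 = 225 ≡ 22 (mod 29)
15^4 ≡ 22^2 = 484 ≡ 20 (mod 29)
15^8 ≡ 20^2 = 400 ≡ 23 (mod 29)
15^16 ≡ 23^2 = 529 ≡ 7 (mod 29)
15^32 ≡ 7^2 = 49 ≡ 20 (mod 29)
15^64 ≡ 20^2 = 400 ≡ 23 (mod 29)
15^128 ≡ 23^2 = 529 ≡ 7 (mod 29)
15^256 ≡ 7^2 = 49 ≡ 20 (mod 29)
15^512 ≡ 20^2 = 400 ≡ 23 (mod 29)
15^1024 ≡ 23^2 = 529 ≡ 7 (mod 29)
15^1634 = 15^1024 · 15^512 · 15^64 · 15^32 · 15^2 ≡ 7 · 23 · 23 · 20 · 22 (mod 29).
Accumulate the product:
7 · 23 = 161 ≡ 16
16 · 23 = 368 ≡ 20
20 · 20 = 400 ≡ 23
23 · 22 = 506 ≡ 13

13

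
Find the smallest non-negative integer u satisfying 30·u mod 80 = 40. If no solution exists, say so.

gcd(30, 80) = 10, and 10 | 40, so solutions exist.
Divide through by 10: 3·u = 4 (mod 8).
3⁻¹ ≡ 3 (mod 8).
u ≡ 3·4 ≡ 4 (mod 8).
The smallest non-negative solution is u = 4.

4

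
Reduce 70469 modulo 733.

70469 = 96×733 + 101, so 70469 ≡ 101 (mod 733).

101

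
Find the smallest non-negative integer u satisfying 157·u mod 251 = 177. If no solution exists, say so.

gcd(157, 251) = 1, so a unique solution mod 251 exists.
157⁻¹ ≡ 8 (mod 251).
u ≡ 8·177 ≡ 161 (mod 251).

161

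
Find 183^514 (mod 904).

665

514 in binary is 1000000010, i.e. 514 = 512 + 2.
183^1 ≡ 183 (mod 904)
183^2 ≡ 183^2 = 33489 ≡ 41 (mod 904)
183^4 ≡ 41^2 = 1681 ≡ 777 (mod 904)
183^8 ≡ 777^2 = 603729 ≡ 761 (mod 904)
183^16 ≡ 761^2 = 579121 ≡ 561 (mod 904)
183^32 ≡ 561^2 = 314721 ≡ 129 (mod 904)
183^64 ≡ 129^2 = 16641 ≡ 369 (mod 904)
183^128 ≡ 369^2 = 136161 ≡ 561 (mod 904)
183^256 ≡ 561^2 = 314721 ≡ 129 (mod 904)
183^512 ≡ 129^2 = 16641 ≡ 369 (mod 904)
183^514 = 183^512 · 183^2 ≡ 369 · 41 (mod 904).
369 · 41 = 15129 ≡ 665 (mod 904).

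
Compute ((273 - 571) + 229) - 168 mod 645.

408

273 - 571 = -298 ≡ 347 (mod 645)
347 + 229 = 576
576 - 168 = 408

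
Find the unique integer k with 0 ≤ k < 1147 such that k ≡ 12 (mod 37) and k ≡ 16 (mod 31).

419

37⁻¹ mod 31: 37·26 ≡ 1 (mod 31), so 37⁻¹ ≡ 26.
k = 12 + 37·((16 − 12)·26 mod 31) = 12 + 37·11 = 419.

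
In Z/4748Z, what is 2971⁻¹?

4748 = 1×2971 + 1777
2971 = 1×1777 + 1194
1777 = 1×1194 + 583
1194 = 2×583 + 28
583 = 20×28 + 23
28 = 1×23 + 5
23 = 4×5 + 3
5 = 1×3 + 2
3 = 1×2 + 1
2 = 2×1 + 0
gcd(2971, 4748) = 1, so the inverse exists.
Back-substitute for 1:
1 = 1×3 − 1×2
  = −1×5 + 2×3
  = 2×23 − 9×5
  = −9×28 + 11×23
  = 11×583 − 229×28
  = −229×1194 + 469×583
  = 469×1777 − 698×1194
  = −698×2971 + 1167×1777
  = 1167×4748 − 1865×2971
So 2971⁻¹ ≡ −1865 ≡ 2883 (mod 4748).

2883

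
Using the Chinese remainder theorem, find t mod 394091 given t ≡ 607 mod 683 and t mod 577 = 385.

58662

683⁻¹ mod 577: 683·49 ≡ 1 (mod 577), so 683⁻¹ ≡ 49.
t = 607 + 683·((385 − 607)·49 mod 577) = 607 + 683·85 = 58662.
Check: 58662 mod 683 = 607, 58662 mod 577 = 385. ✓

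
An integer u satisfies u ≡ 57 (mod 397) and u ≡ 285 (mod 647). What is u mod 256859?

127097

397⁻¹ mod 647: 397·603 ≡ 1 (mod 647), so 397⁻¹ ≡ 603.
u = 57 + 397·((285 − 57)·603 mod 647) = 57 + 397·320 = 127097.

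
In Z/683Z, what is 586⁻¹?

Apply the Euclidean algorithm and back-substitute:
683 = 1·586 + 97
586 = 6·97 + 4
97 = 24·4 + 1
4 = 4·1 + 0
gcd(586, 683) = 1, so the inverse exists.
Back-substitute for 1:
1 = 1·97 − 24·4
  = −24·586 + 145·97
  = 145·683 − 169·586
So 586⁻¹ ≡ −169 ≡ 514 (mod 683).

514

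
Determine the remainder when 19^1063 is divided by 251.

By square-and-multiply:
1063 in binary is 10000100111, i.e. 1063 = 1024 + 32 + 4 + 2 + 1.
19^1 ≡ 19 (mod 251)
19^2 ≡ 19^2 = 361 ≡ 110 (mod 251)
19^4 ≡ 110^2 = 12100 ≡ 52 (mod 251)
19^8 ≡ 52^2 = 2704 ≡ 194 (mod 251)
19^16 ≡ 194^2 = 37636 ≡ 237 (mod 251)
19^32 ≡ 237^2 = 56169 ≡ 196 (mod 251)
19^64 ≡ 196^2 = 38416 ≡ 13 (mod 251)
19^128 ≡ 13^2 = 169 (mod 251)
19^256 ≡ 169^2 = 28561 ≡ 198 (mod 251)
19^512 ≡ 198^2 = 39204 ≡ 48 (mod 251)
19^1024 ≡ 48^2 = 2304 ≡ 45 (mod 251)
19^1063 = 19^1024 * 19^32 * 19^4 * 19^2 * 19^1 ≡ 45 * 196 * 52 * 110 * 19 (mod 251).
Accumulate the product:
45 * 196 = 8820 ≡ 35
35 * 52 = 1820 ≡ 63
63 * 110 = 6930 ≡ 153
153 * 19 = 2907 ≡ 146

146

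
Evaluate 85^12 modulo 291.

22

Compute successive squares:
12 in binary is 1100, i.e. 12 = 8 + 4.
85^1 ≡ 85 (mod 291)
85^2 ≡ 85^2 = 7225 ≡ 241 (mod 291)
85^4 ≡ 241^2 = 58081 ≡ 172 (mod 291)
85^8 ≡ 172^2 = 29584 ≡ 193 (mod 291)
85^12 = 85^8 · 85^4 ≡ 193 · 172 (mod 291).
193 · 172 = 33196 ≡ 22 (mod 291).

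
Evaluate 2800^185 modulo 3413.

1609

Using repeated squaring:
2800^1 ≡ 2800 (mod 3413)
2800^2 ≡ 2800^2 = 7840000 ≡ 339 (mod 3413)
2800^4 ≡ 339^2 = 114921 ≡ 2292 (mod 3413)
2800^8 ≡ 2292^2 = 5253264 ≡ 657 (mod 3413)
2800^16 ≡ 657^2 = 431649 ≡ 1611 (mod 3413)
2800^32 ≡ 1611^2 = 2595321 ≡ 1441 (mod 3413)
2800^64 ≡ 1441^2 = 2076481 ≡ 1377 (mod 3413)
2800^128 ≡ 1377^2 = 1896129 ≡ 1914 (mod 3413)
2800^185 = 2800^128 * 2800^32 * 2800^16 * 2800^8 * 2800^1 ≡ 1914 * 1441 * 1611 * 657 * 2800 (mod 3413).
Accumulate the product:
1914 * 1441 = 2758074 ≡ 370
370 * 1611 = 596070 ≡ 2208
2208 * 657 = 1450656 ≡ 131
131 * 2800 = 366800 ≡ 1609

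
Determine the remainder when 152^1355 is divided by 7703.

152^1 ≡ 152 (mod 7703)
152^2 ≡ 152^2 = 23104 ≡ 7698 (mod 7703)
152^4 ≡ 7698^2 = 59259204 ≡ 25 (mod 7703)
152^8 ≡ 25^2 = 625 (mod 7703)
152^16 ≡ 625^2 = 390625 ≡ 5475 (mod 7703)
152^32 ≡ 5475^2 = 29975625 ≡ 3252 (mod 7703)
152^64 ≡ 3252^2 = 10575504 ≡ 6988 (mod 7703)
152^128 ≡ 6988^2 = 48832144 ≡ 2827 (mod 7703)
152^256 ≡ 2827^2 = 7991929 ≡ 3918 (mod 7703)
152^512 ≡ 3918^2 = 15350724 ≡ 6348 (mod 7703)
152^1024 ≡ 6348^2 = 40297104 ≡ 2711 (mod 7703)
152^1355 = 152^1024 · 152^256 · 152^64 · 152^8 · 152^2 · 152^1 ≡ 2711 · 3918 · 6988 · 625 · 7698 · 152 (mod 7703).
Accumulate the product:
2711 · 3918 = 10621698 ≡ 6964
6964 · 6988 = 48664432 ≡ 4581
4581 · 625 = 2863125 ≡ 5312
5312 · 7698 = 40891776 ≡ 4252
4252 · 152 = 646304 ≡ 6955

6955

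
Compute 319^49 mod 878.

49 in binary is 110001, i.e. 49 = 32 + 16 + 1.
319^1 ≡ 319 (mod 878)
319^2 ≡ 319^2 = 101761 ≡ 791 (mod 878)
319^4 ≡ 791^2 = 625681 ≡ 545 (mod 878)
319^8 ≡ 545^2 = 297025 ≡ 261 (mod 878)
319^16 ≡ 261^2 = 68121 ≡ 515 (mod 878)
319^32 ≡ 515^2 = 265225 ≡ 69 (mod 878)
319^49 = 319^32 · 319^16 · 319^1 ≡ 69 · 515 · 319 (mod 878).
Accumulate the product:
69 · 515 = 35535 ≡ 415
415 · 319 = 132385 ≡ 685

685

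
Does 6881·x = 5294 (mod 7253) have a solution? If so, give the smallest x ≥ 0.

5562

gcd(6881, 7253) = 1, so a unique solution mod 7253 exists.
6881⁻¹ ≡ 3607 (mod 7253).
x ≡ 3607·5294 ≡ 5562 (mod 7253).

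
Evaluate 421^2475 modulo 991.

421^1 ≡ 421 (mod 991)
421^2 ≡ 421^2 = 177241 ≡ 843 (mod 991)
421^4 ≡ 843^2 = 710649 ≡ 102 (mod 991)
421^8 ≡ 102^2 = 10404 ≡ 494 (mod 991)
421^16 ≡ 494^2 = 244036 ≡ 250 (mod 991)
421^32 ≡ 250^2 = 62500 ≡ 67 (mod 991)
421^64 ≡ 67^2 = 4489 ≡ 525 (mod 991)
421^128 ≡ 525^2 = 275625 ≡ 127 (mod 991)
421^256 ≡ 127^2 = 16129 ≡ 273 (mod 991)
421^512 ≡ 273^2 = 74529 ≡ 204 (mod 991)
421^1024 ≡ 204^2 = 41616 ≡ 985 (mod 991)
421^2048 ≡ 985^2 = 970225 ≡ 36 (mod 991)
421^2475 = 421^2048 * 421^256 * 421^128 * 421^32 * 421^8 * 421^2 * 421^1 ≡ 36 * 273 * 127 * 67 * 494 * 843 * 421 (mod 991).
Accumulate the product:
36 * 273 = 9828 ≡ 909
909 * 127 = 115443 ≡ 487
487 * 67 = 32629 ≡ 917
917 * 494 = 452998 ≡ 111
111 * 843 = 93573 ≡ 419
419 * 421 = 176399 ≡ 1

1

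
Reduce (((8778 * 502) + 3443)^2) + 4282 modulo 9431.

1134

8778 * 502 = 4406556 ≡ 2279 (mod 9431)
2279 + 3443 = 5722
(5722)^2 ≡ 6283 (mod 9431)
6283 + 4282 = 10565 ≡ 1134 (mod 9431)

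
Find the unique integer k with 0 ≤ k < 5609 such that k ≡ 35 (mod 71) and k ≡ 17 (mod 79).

71⁻¹ mod 79: 71×69 ≡ 1 (mod 79), so 71⁻¹ ≡ 69.
k = 35 + 71×((17 − 35)×69 mod 79) = 35 + 71×22 = 1597.

1597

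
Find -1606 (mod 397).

-1606 = -5×397 + 379, so -1606 ≡ 379 (mod 397).

379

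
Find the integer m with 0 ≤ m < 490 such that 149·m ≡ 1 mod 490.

Run the extended Euclidean algorithm:
490 = 3×149 + 43
149 = 3×43 + 20
43 = 2×20 + 3
20 = 6×3 + 2
3 = 1×2 + 1
2 = 2×1 + 0
gcd(149, 490) = 1, so the inverse exists.
Back-substitute for 1:
1 = 1×3 − 1×2
  = −1×20 + 7×3
  = 7×43 − 15×20
  = −15×149 + 52×43
  = 52×490 − 171×149
So 149⁻¹ ≡ −171 ≡ 319 (mod 490).

319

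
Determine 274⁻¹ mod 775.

99

775 = 2*274 + 227
274 = 1*227 + 47
227 = 4*47 + 39
47 = 1*39 + 8
39 = 4*8 + 7
8 = 1*7 + 1
7 = 7*1 + 0
gcd(274, 775) = 1, so the inverse exists.
Bézout: 1 = −35*775 + 99*274.
So 274⁻¹ ≡ 99 (mod 775).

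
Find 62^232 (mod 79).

38

Compute successive squares:
232 in binary is 11101000, i.e. 232 = 128 + 64 + 32 + 8.
62^1 ≡ 62 (mod 79)
62^2 ≡ 62^2 = 3844 ≡ 52 (mod 79)
62^4 ≡ 52^2 = 2704 ≡ 18 (mod 79)
62^8 ≡ 18^2 = 324 ≡ 8 (mod 79)
62^16 ≡ 8^2 = 64 (mod 79)
62^32 ≡ 64^2 = 4096 ≡ 67 (mod 79)
62^64 ≡ 67^2 = 4489 ≡ 65 (mod 79)
62^128 ≡ 65^2 = 4225 ≡ 38 (mod 79)
62^232 = 62^128 * 62^64 * 62^32 * 62^8 ≡ 38 * 65 * 67 * 8 (mod 79).
Accumulate the product:
38 * 65 = 2470 ≡ 21
21 * 67 = 1407 ≡ 64
64 * 8 = 512 ≡ 38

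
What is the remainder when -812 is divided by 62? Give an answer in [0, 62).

-812 = -14×62 + 56, so -812 ≡ 56 (mod 62).

56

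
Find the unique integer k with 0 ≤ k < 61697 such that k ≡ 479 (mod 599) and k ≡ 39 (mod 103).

599⁻¹ mod 103: 599×65 ≡ 1 (mod 103), so 599⁻¹ ≡ 65.
k = 479 + 599×((39 − 479)×65 mod 103) = 479 + 599×34 = 20845.
Check: 20845 mod 599 = 479, 20845 mod 103 = 39. ✓

20845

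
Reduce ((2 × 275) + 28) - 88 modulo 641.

490

2 × 275 = 550
550 + 28 = 578
578 - 88 = 490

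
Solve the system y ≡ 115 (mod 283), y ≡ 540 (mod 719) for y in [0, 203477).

88977

283⁻¹ mod 719: 283·625 ≡ 1 (mod 719), so 283⁻¹ ≡ 625.
y = 115 + 283·((540 − 115)·625 mod 719) = 115 + 283·314 = 88977.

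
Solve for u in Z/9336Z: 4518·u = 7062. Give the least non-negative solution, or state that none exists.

gcd(4518, 9336) = 6, and 6 | 7062, so solutions exist.
Divide through by 6: 753·u mod 1556 = 1177.
753⁻¹ ≡ 529 (mod 1556).
u ≡ 529·1177 ≡ 233 (mod 1556).
The smallest non-negative solution is u = 233.

233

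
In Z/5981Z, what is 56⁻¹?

By the extended Euclidean algorithm:
5981 = 106*56 + 45
56 = 1*45 + 11
45 = 4*11 + 1
11 = 11*1 + 0
gcd(56, 5981) = 1, so the inverse exists.
Bézout: 1 = 5*5981 − 534*56.
So 56⁻¹ ≡ −534 ≡ 5447 (mod 5981).

5447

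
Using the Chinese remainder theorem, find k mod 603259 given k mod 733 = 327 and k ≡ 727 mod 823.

733⁻¹ mod 823: 733×64 ≡ 1 (mod 823), so 733⁻¹ ≡ 64.
k = 327 + 733×((727 − 327)×64 mod 823) = 327 + 733×87 = 64098.

64098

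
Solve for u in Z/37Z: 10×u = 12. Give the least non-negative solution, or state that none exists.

16

gcd(10, 37) = 1, so a unique solution mod 37 exists.
10⁻¹ ≡ 26 (mod 37).
u ≡ 26×12 ≡ 16 (mod 37).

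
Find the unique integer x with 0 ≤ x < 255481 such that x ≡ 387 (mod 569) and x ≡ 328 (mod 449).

569⁻¹ mod 449: 569*116 ≡ 1 (mod 449), so 569⁻¹ ≡ 116.
x = 387 + 569*((328 − 387)*116 mod 449) = 387 + 569*340 = 193847.

193847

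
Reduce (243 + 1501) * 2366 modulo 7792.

243 + 1501 = 1744
1744 * 2366 = 4126304 ≡ 4336 (mod 7792)

4336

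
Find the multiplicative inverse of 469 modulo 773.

By the extended Euclidean algorithm:
773 = 1*469 + 304
469 = 1*304 + 165
304 = 1*165 + 139
165 = 1*139 + 26
139 = 5*26 + 9
26 = 2*9 + 8
9 = 1*8 + 1
8 = 8*1 + 0
gcd(469, 773) = 1, so the inverse exists.
Bézout: 1 = 54*773 − 89*469.
So 469⁻¹ ≡ −89 ≡ 684 (mod 773).

684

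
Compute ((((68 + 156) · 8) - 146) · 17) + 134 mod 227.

68 + 156 = 224
224 · 8 = 1792 ≡ 203 (mod 227)
203 - 146 = 57
57 · 17 = 969 ≡ 61 (mod 227)
61 + 134 = 195

195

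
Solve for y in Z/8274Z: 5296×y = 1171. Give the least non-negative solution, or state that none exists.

gcd(5296, 8274) = 2, and 2 does not divide 1171.
So the congruence has no solution.

no solution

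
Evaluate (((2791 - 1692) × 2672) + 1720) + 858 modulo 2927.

2791 - 1692 = 1099
1099 × 2672 = 2936528 ≡ 747 (mod 2927)
747 + 1720 = 2467
2467 + 858 = 3325 ≡ 398 (mod 2927)

398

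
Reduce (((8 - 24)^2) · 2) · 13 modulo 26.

8 - 24 = -16 ≡ 10 (mod 26)
(10)^2 ≡ 22 (mod 26)
22 · 2 = 44 ≡ 18 (mod 26)
18 · 13 = 234 ≡ 0 (mod 26)

0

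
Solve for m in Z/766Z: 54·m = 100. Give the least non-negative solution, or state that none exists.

gcd(54, 766) = 2, and 2 | 100, so solutions exist.
Divide through by 2: 27·m ≡ 50 (mod 383).
27⁻¹ ≡ 227 (mod 383).
m ≡ 227·50 ≡ 243 (mod 383).
The smallest non-negative solution is m = 243.

243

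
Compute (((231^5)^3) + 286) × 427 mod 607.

537

(231)^5 ≡ 118 (mod 607)
(118)^3 ≡ 490 (mod 607)
490 + 286 = 776 ≡ 169 (mod 607)
169 × 427 = 72163 ≡ 537 (mod 607)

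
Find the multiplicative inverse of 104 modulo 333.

317

333 = 3×104 + 21
104 = 4×21 + 20
21 = 1×20 + 1
20 = 20×1 + 0
gcd(104, 333) = 1, so the inverse exists.
Bézout: 1 = 5×333 − 16×104.
So 104⁻¹ ≡ −16 ≡ 317 (mod 333).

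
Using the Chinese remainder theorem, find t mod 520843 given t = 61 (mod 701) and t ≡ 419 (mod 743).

93294

701⁻¹ mod 743: 701×513 ≡ 1 (mod 743), so 701⁻¹ ≡ 513.
t = 61 + 701×((419 − 61)×513 mod 743) = 61 + 701×133 = 93294.
Check: 93294 mod 701 = 61, 93294 mod 743 = 419. ✓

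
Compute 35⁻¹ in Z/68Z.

35

68 = 1×35 + 33
35 = 1×33 + 2
33 = 16×2 + 1
2 = 2×1 + 0
gcd(35, 68) = 1, so the inverse exists.
Bézout: 1 = 17×68 − 33×35.
So 35⁻¹ ≡ −33 ≡ 35 (mod 68).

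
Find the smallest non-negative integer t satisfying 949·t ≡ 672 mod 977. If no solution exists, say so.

gcd(949, 977) = 1, so a unique solution mod 977 exists.
949⁻¹ ≡ 314 (mod 977).
t ≡ 314·672 ≡ 953 (mod 977).

953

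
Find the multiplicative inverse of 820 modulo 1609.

571

1609 = 1·820 + 789
820 = 1·789 + 31
789 = 25·31 + 14
31 = 2·14 + 3
14 = 4·3 + 2
3 = 1·2 + 1
2 = 2·1 + 0
gcd(820, 1609) = 1, so the inverse exists.
Back-substitute for 1:
1 = 1·3 − 1·2
  = −1·14 + 5·3
  = 5·31 − 11·14
  = −11·789 + 280·31
  = 280·820 − 291·789
  = −291·1609 + 571·820
So 820⁻¹ ≡ 571 (mod 1609).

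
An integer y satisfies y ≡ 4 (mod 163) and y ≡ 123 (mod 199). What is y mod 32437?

25595

163⁻¹ mod 199: 163·105 ≡ 1 (mod 199), so 163⁻¹ ≡ 105.
y = 4 + 163·((123 − 4)·105 mod 199) = 4 + 163·157 = 25595.
Check: 25595 mod 163 = 4, 25595 mod 199 = 123. ✓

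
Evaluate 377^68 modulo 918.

By square-and-multiply:
68 in binary is 1000100, i.e. 68 = 64 + 4.
377^1 ≡ 377 (mod 918)
377^2 ≡ 377^2 = 142129 ≡ 757 (mod 918)
377^4 ≡ 757^2 = 573049 ≡ 217 (mod 918)
377^8 ≡ 217^2 = 47089 ≡ 271 (mod 918)
377^16 ≡ 271^2 = 73441 ≡ 1 (mod 918)
377^32 ≡ 1^2 = 1 (mod 918)
377^64 ≡ 1^2 = 1 (mod 918)
377^68 = 377^64 * 377^4 ≡ 1 * 217 (mod 918).
1 * 217 = 217 ≡ 217 (mod 918).

217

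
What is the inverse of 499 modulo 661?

By the extended Euclidean algorithm:
661 = 1·499 + 162
499 = 3·162 + 13
162 = 12·13 + 6
13 = 2·6 + 1
6 = 6·1 + 0
gcd(499, 661) = 1, so the inverse exists.
Bézout: 1 = −77·661 + 102·499.
So 499⁻¹ ≡ 102 (mod 661).

102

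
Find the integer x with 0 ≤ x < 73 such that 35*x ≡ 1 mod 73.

73 = 2×35 + 3
35 = 11×3 + 2
3 = 1×2 + 1
2 = 2×1 + 0
gcd(35, 73) = 1, so the inverse exists.
Back-substitute for 1:
1 = 1×3 − 1×2
  = −1×35 + 12×3
  = 12×73 − 25×35
So 35⁻¹ ≡ −25 ≡ 48 (mod 73).

48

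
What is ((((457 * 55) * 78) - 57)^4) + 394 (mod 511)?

457 * 55 = 25135 ≡ 96 (mod 511)
96 * 78 = 7488 ≡ 334 (mod 511)
334 - 57 = 277
(277)^4 ≡ 109 (mod 511)
109 + 394 = 503

503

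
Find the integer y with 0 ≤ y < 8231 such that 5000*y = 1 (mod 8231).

3834

8231 = 1·5000 + 3231
5000 = 1·3231 + 1769
3231 = 1·1769 + 1462
1769 = 1·1462 + 307
1462 = 4·307 + 234
307 = 1·234 + 73
234 = 3·73 + 15
73 = 4·15 + 13
15 = 1·13 + 2
13 = 6·2 + 1
2 = 2·1 + 0
gcd(5000, 8231) = 1, so the inverse exists.
Back-substitute for 1:
1 = 1·13 − 6·2
  = −6·15 + 7·13
  = 7·73 − 34·15
  = −34·234 + 109·73
  = 109·307 − 143·234
  = −143·1462 + 681·307
  = 681·1769 − 824·1462
  = −824·3231 + 1505·1769
  = 1505·5000 − 2329·3231
  = −2329·8231 + 3834·5000
So 5000⁻¹ ≡ 3834 (mod 8231).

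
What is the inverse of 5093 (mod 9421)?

899

Apply the Euclidean algorithm and back-substitute:
9421 = 1×5093 + 4328
5093 = 1×4328 + 765
4328 = 5×765 + 503
765 = 1×503 + 262
503 = 1×262 + 241
262 = 1×241 + 21
241 = 11×21 + 10
21 = 2×10 + 1
10 = 10×1 + 0
gcd(5093, 9421) = 1, so the inverse exists.
Back-substitute for 1:
1 = 1×21 − 2×10
  = −2×241 + 23×21
  = 23×262 − 25×241
  = −25×503 + 48×262
  = 48×765 − 73×503
  = −73×4328 + 413×765
  = 413×5093 − 486×4328
  = −486×9421 + 899×5093
So 5093⁻¹ ≡ 899 (mod 9421).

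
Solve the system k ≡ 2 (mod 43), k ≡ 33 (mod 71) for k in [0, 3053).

1808

43⁻¹ mod 71: 43×38 ≡ 1 (mod 71), so 43⁻¹ ≡ 38.
k = 2 + 43×((33 − 2)×38 mod 71) = 2 + 43×42 = 1808.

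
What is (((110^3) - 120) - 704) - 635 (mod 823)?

396

(110)^3 ≡ 209 (mod 823)
209 - 120 = 89
89 - 704 = -615 ≡ 208 (mod 823)
208 - 635 = -427 ≡ 396 (mod 823)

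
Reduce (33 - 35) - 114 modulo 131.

15

33 - 35 = -2 ≡ 129 (mod 131)
129 - 114 = 15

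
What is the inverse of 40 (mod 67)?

67 = 1·40 + 27
40 = 1·27 + 13
27 = 2·13 + 1
13 = 13·1 + 0
gcd(40, 67) = 1, so the inverse exists.
Back-substitute for 1:
1 = 1·27 − 2·13
  = −2·40 + 3·27
  = 3·67 − 5·40
So 40⁻¹ ≡ −5 ≡ 62 (mod 67).

62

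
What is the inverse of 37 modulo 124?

124 = 3·37 + 13
37 = 2·13 + 11
13 = 1·11 + 2
11 = 5·2 + 1
2 = 2·1 + 0
gcd(37, 124) = 1, so the inverse exists.
Bézout: 1 = −17·124 + 57·37.
So 37⁻¹ ≡ 57 (mod 124).

57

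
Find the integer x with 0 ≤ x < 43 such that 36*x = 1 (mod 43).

Run the extended Euclidean algorithm:
43 = 1×36 + 7
36 = 5×7 + 1
7 = 7×1 + 0
gcd(36, 43) = 1, so the inverse exists.
Back-substitute for 1:
1 = 1×36 − 5×7
  = −5×43 + 6×36
So 36⁻¹ ≡ 6 (mod 43).

6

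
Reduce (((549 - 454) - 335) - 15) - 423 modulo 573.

468

549 - 454 = 95
95 - 335 = -240 ≡ 333 (mod 573)
333 - 15 = 318
318 - 423 = -105 ≡ 468 (mod 573)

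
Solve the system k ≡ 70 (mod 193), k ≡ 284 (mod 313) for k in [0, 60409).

193⁻¹ mod 313: 193·253 ≡ 1 (mod 313), so 193⁻¹ ≡ 253.
k = 70 + 193·((284 − 70)·253 mod 313) = 70 + 193·306 = 59128.
Check: 59128 mod 193 = 70, 59128 mod 313 = 284. ✓

59128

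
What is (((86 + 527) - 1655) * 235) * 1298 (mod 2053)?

94

86 + 527 = 613
613 - 1655 = -1042 ≡ 1011 (mod 2053)
1011 * 235 = 237585 ≡ 1490 (mod 2053)
1490 * 1298 = 1934020 ≡ 94 (mod 2053)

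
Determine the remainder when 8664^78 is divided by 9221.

8664^1 ≡ 8664 (mod 9221)
8664^2 ≡ 8664^2 = 75064896 ≡ 5956 (mod 9221)
8664^4 ≡ 5956^2 = 35473936 ≡ 749 (mod 9221)
8664^8 ≡ 749^2 = 561001 ≡ 7741 (mod 9221)
8664^16 ≡ 7741^2 = 59923081 ≡ 5023 (mod 9221)
8664^32 ≡ 5023^2 = 25230529 ≡ 1873 (mod 9221)
8664^64 ≡ 1873^2 = 3508129 ≡ 4149 (mod 9221)
8664^78 = 8664^64 * 8664^8 * 8664^4 * 8664^2 ≡ 4149 * 7741 * 749 * 5956 (mod 9221).
Accumulate the product:
4149 * 7741 = 32117409 ≡ 666
666 * 749 = 498834 ≡ 900
900 * 5956 = 5360400 ≡ 2999

2999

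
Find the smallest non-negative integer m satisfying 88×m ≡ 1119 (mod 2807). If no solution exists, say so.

236

gcd(88, 2807) = 1, so a unique solution mod 2807 exists.
88⁻¹ ≡ 1563 (mod 2807).
m ≡ 1563×1119 ≡ 236 (mod 2807).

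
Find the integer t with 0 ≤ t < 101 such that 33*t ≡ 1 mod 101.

101 = 3×33 + 2
33 = 16×2 + 1
2 = 2×1 + 0
gcd(33, 101) = 1, so the inverse exists.
Back-substitute for 1:
1 = 1×33 − 16×2
  = −16×101 + 49×33
So 33⁻¹ ≡ 49 (mod 101).

49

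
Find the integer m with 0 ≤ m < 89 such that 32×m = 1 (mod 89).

89 = 2·32 + 25
32 = 1·25 + 7
25 = 3·7 + 4
7 = 1·4 + 3
4 = 1·3 + 1
3 = 3·1 + 0
gcd(32, 89) = 1, so the inverse exists.
Bézout: 1 = 9·89 − 25·32.
So 32⁻¹ ≡ −25 ≡ 64 (mod 89).

64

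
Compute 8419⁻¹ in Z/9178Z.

9178 = 1*8419 + 759
8419 = 11*759 + 70
759 = 10*70 + 59
70 = 1*59 + 11
59 = 5*11 + 4
11 = 2*4 + 3
4 = 1*3 + 1
3 = 3*1 + 0
gcd(8419, 9178) = 1, so the inverse exists.
Bézout: 1 = 2285*9178 − 2491*8419.
So 8419⁻¹ ≡ −2491 ≡ 6687 (mod 9178).

6687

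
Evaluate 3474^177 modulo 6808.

Compute successive squares:
3474^1 ≡ 3474 (mod 6808)
3474^2 ≡ 3474^2 = 12068676 ≡ 4900 (mod 6808)
3474^4 ≡ 4900^2 = 24010000 ≡ 4992 (mod 6808)
3474^8 ≡ 4992^2 = 24920064 ≡ 2784 (mod 6808)
3474^16 ≡ 2784^2 = 7750656 ≡ 3152 (mod 6808)
3474^32 ≡ 3152^2 = 9935104 ≡ 2232 (mod 6808)
3474^64 ≡ 2232^2 = 4981824 ≡ 5176 (mod 6808)
3474^128 ≡ 5176^2 = 26790976 ≡ 1496 (mod 6808)
3474^177 = 3474^128 × 3474^32 × 3474^16 × 3474^1 ≡ 1496 × 2232 × 3152 × 3474 (mod 6808).
Accumulate the product:
1496 × 2232 = 3339072 ≡ 3152
3152 × 3152 = 9935104 ≡ 2232
2232 × 3474 = 7753968 ≡ 6464

6464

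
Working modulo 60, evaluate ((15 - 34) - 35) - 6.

0

15 - 34 = -19 ≡ 41 (mod 60)
41 - 35 = 6
6 - 6 = 0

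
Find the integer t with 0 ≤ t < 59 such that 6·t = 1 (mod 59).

10

59 = 9×6 + 5
6 = 1×5 + 1
5 = 5×1 + 0
gcd(6, 59) = 1, so the inverse exists.
Back-substitute for 1:
1 = 1×6 − 1×5
  = −1×59 + 10×6
So 6⁻¹ ≡ 10 (mod 59).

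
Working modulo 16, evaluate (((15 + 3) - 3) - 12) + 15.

2

15 + 3 = 18 ≡ 2 (mod 16)
2 - 3 = -1 ≡ 15 (mod 16)
15 - 12 = 3
3 + 15 = 18 ≡ 2 (mod 16)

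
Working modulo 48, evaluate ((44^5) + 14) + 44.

42

(44)^5 ≡ 32 (mod 48)
32 + 14 = 46
46 + 44 = 90 ≡ 42 (mod 48)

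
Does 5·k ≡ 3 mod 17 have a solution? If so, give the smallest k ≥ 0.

gcd(5, 17) = 1, so a unique solution mod 17 exists.
5⁻¹ ≡ 7 (mod 17).
k ≡ 7·3 ≡ 4 (mod 17).

4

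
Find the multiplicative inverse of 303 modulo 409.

27

409 = 1×303 + 106
303 = 2×106 + 91
106 = 1×91 + 15
91 = 6×15 + 1
15 = 15×1 + 0
gcd(303, 409) = 1, so the inverse exists.
Back-substitute for 1:
1 = 1×91 − 6×15
  = −6×106 + 7×91
  = 7×303 − 20×106
  = −20×409 + 27×303
So 303⁻¹ ≡ 27 (mod 409).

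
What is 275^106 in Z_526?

387

275^1 ≡ 275 (mod 526)
275^2 ≡ 275^2 = 75625 ≡ 407 (mod 526)
275^4 ≡ 407^2 = 165649 ≡ 485 (mod 526)
275^8 ≡ 485^2 = 235225 ≡ 103 (mod 526)
275^16 ≡ 103^2 = 10609 ≡ 89 (mod 526)
275^32 ≡ 89^2 = 7921 ≡ 31 (mod 526)
275^64 ≡ 31^2 = 961 ≡ 435 (mod 526)
275^106 = 275^64 * 275^32 * 275^8 * 275^2 ≡ 435 * 31 * 103 * 407 (mod 526).
Accumulate the product:
435 * 31 = 13485 ≡ 335
335 * 103 = 34505 ≡ 315
315 * 407 = 128205 ≡ 387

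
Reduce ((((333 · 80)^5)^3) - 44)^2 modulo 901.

81

333 · 80 = 26640 ≡ 511 (mod 901)
(511)^5 ≡ 273 (mod 901)
(273)^3 ≡ 35 (mod 901)
35 - 44 = -9 ≡ 892 (mod 901)
(892)^2 ≡ 81 (mod 901)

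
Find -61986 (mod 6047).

-61986 = -11·6047 + 4531, so -61986 ≡ 4531 (mod 6047).

4531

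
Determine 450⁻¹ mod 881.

742

By the extended Euclidean algorithm:
881 = 1·450 + 431
450 = 1·431 + 19
431 = 22·19 + 13
19 = 1·13 + 6
13 = 2·6 + 1
6 = 6·1 + 0
gcd(450, 881) = 1, so the inverse exists.
Bézout: 1 = 71·881 − 139·450.
So 450⁻¹ ≡ −139 ≡ 742 (mod 881).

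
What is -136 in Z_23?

-136 = -6·23 + 2, so -136 ≡ 2 (mod 23).

2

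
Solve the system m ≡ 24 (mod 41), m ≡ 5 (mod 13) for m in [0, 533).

41⁻¹ mod 13: 41*7 ≡ 1 (mod 13), so 41⁻¹ ≡ 7.
m = 24 + 41*((5 − 24)*7 mod 13) = 24 + 41*10 = 434.

434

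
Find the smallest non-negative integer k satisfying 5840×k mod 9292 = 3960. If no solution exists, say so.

1194

gcd(5840, 9292) = 4, and 4 | 3960, so solutions exist.
Divide through by 4: 1460×k ≡ 990 (mod 2323).
1460⁻¹ ≡ 1930 (mod 2323).
k ≡ 1930×990 ≡ 1194 (mod 2323).
The smallest non-negative solution is k = 1194.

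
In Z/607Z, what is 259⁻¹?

75

Run the extended Euclidean algorithm:
607 = 2×259 + 89
259 = 2×89 + 81
89 = 1×81 + 8
81 = 10×8 + 1
8 = 8×1 + 0
gcd(259, 607) = 1, so the inverse exists.
Back-substitute for 1:
1 = 1×81 − 10×8
  = −10×89 + 11×81
  = 11×259 − 32×89
  = −32×607 + 75×259
So 259⁻¹ ≡ 75 (mod 607).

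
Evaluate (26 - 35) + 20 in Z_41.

11

26 - 35 = -9 ≡ 32 (mod 41)
32 + 20 = 52 ≡ 11 (mod 41)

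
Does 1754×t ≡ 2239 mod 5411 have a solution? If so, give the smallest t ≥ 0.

2497

gcd(1754, 5411) = 1, so a unique solution mod 5411 exists.
1754⁻¹ ≡ 3341 (mod 5411).
t ≡ 3341×2239 ≡ 2497 (mod 5411).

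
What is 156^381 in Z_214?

381 in binary is 101111101, i.e. 381 = 256 + 64 + 32 + 16 + 8 + 4 + 1.
156^1 ≡ 156 (mod 214)
156^2 ≡ 156^2 = 24336 ≡ 154 (mod 214)
156^4 ≡ 154^2 = 23716 ≡ 176 (mod 214)
156^8 ≡ 176^2 = 30976 ≡ 160 (mod 214)
156^16 ≡ 160^2 = 25600 ≡ 134 (mod 214)
156^32 ≡ 134^2 = 17956 ≡ 194 (mod 214)
156^64 ≡ 194^2 = 37636 ≡ 186 (mod 214)
156^128 ≡ 186^2 = 34596 ≡ 142 (mod 214)
156^256 ≡ 142^2 = 20164 ≡ 48 (mod 214)
156^381 = 156^256 × 156^64 × 156^32 × 156^16 × 156^8 × 156^4 × 156^1 ≡ 48 × 186 × 194 × 134 × 160 × 176 × 156 (mod 214).
Accumulate the product:
48 × 186 = 8928 ≡ 154
154 × 194 = 29876 ≡ 130
130 × 134 = 17420 ≡ 86
86 × 160 = 13760 ≡ 64
64 × 176 = 11264 ≡ 136
136 × 156 = 21216 ≡ 30

30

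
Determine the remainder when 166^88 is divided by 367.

26

Using repeated squaring:
88 in binary is 1011000, i.e. 88 = 64 + 16 + 8.
166^1 ≡ 166 (mod 367)
166^2 ≡ 166^2 = 27556 ≡ 31 (mod 367)
166^4 ≡ 31^2 = 961 ≡ 227 (mod 367)
166^8 ≡ 227^2 = 51529 ≡ 149 (mod 367)
166^16 ≡ 149^2 = 22201 ≡ 181 (mod 367)
166^32 ≡ 181^2 = 32761 ≡ 98 (mod 367)
166^64 ≡ 98^2 = 9604 ≡ 62 (mod 367)
166^88 = 166^64 * 166^16 * 166^8 ≡ 62 * 181 * 149 (mod 367).
Accumulate the product:
62 * 181 = 11222 ≡ 212
212 * 149 = 31588 ≡ 26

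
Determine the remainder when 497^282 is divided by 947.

By square-and-multiply:
282 in binary is 100011010, i.e. 282 = 256 + 16 + 8 + 2.
497^1 ≡ 497 (mod 947)
497^2 ≡ 497^2 = 247009 ≡ 789 (mod 947)
497^4 ≡ 789^2 = 622521 ≡ 342 (mod 947)
497^8 ≡ 342^2 = 116964 ≡ 483 (mod 947)
497^16 ≡ 483^2 = 233289 ≡ 327 (mod 947)
497^32 ≡ 327^2 = 106929 ≡ 865 (mod 947)
497^64 ≡ 865^2 = 748225 ≡ 95 (mod 947)
497^128 ≡ 95^2 = 9025 ≡ 502 (mod 947)
497^256 ≡ 502^2 = 252004 ≡ 102 (mod 947)
497^282 = 497^256 * 497^16 * 497^8 * 497^2 ≡ 102 * 327 * 483 * 789 (mod 947).
Accumulate the product:
102 * 327 = 33354 ≡ 209
209 * 483 = 100947 ≡ 565
565 * 789 = 445785 ≡ 695

695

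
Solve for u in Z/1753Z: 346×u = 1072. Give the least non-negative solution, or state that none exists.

834

gcd(346, 1753) = 1, so a unique solution mod 1753 exists.
346⁻¹ ≡ 76 (mod 1753).
u ≡ 76×1072 ≡ 834 (mod 1753).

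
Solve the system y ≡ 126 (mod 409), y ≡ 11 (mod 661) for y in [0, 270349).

409⁻¹ mod 661: 409*160 ≡ 1 (mod 661), so 409⁻¹ ≡ 160.
y = 126 + 409*((11 − 126)*160 mod 661) = 126 + 409*108 = 44298.

44298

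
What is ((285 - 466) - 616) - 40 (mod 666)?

495

285 - 466 = -181 ≡ 485 (mod 666)
485 - 616 = -131 ≡ 535 (mod 666)
535 - 40 = 495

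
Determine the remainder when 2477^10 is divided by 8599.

Compute successive squares:
10 in binary is 1010, i.e. 10 = 8 + 2.
2477^1 ≡ 2477 (mod 8599)
2477^2 ≡ 2477^2 = 6135529 ≡ 4442 (mod 8599)
2477^4 ≡ 4442^2 = 19731364 ≡ 5258 (mod 8599)
2477^8 ≡ 5258^2 = 27646564 ≡ 779 (mod 8599)
2477^10 = 2477^8 * 2477^2 ≡ 779 * 4442 (mod 8599).
779 * 4442 = 3460318 ≡ 3520 (mod 8599).

3520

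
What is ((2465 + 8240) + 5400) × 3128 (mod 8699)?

2465 + 8240 = 10705 ≡ 2006 (mod 8699)
2006 + 5400 = 7406
7406 × 3128 = 23165968 ≡ 531 (mod 8699)

531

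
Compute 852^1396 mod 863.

71

1396 in binary is 10101110100, i.e. 1396 = 1024 + 256 + 64 + 32 + 16 + 4.
852^1 ≡ 852 (mod 863)
852^2 ≡ 852^2 = 725904 ≡ 121 (mod 863)
852^4 ≡ 121^2 = 14641 ≡ 833 (mod 863)
852^8 ≡ 833^2 = 693889 ≡ 37 (mod 863)
852^16 ≡ 37^2 = 1369 ≡ 506 (mod 863)
852^32 ≡ 506^2 = 256036 ≡ 588 (mod 863)
852^64 ≡ 588^2 = 345744 ≡ 544 (mod 863)
852^128 ≡ 544^2 = 295936 ≡ 790 (mod 863)
852^256 ≡ 790^2 = 624100 ≡ 151 (mod 863)
852^512 ≡ 151^2 = 22801 ≡ 363 (mod 863)
852^1024 ≡ 363^2 = 131769 ≡ 593 (mod 863)
852^1396 = 852^1024 × 852^256 × 852^64 × 852^32 × 852^16 × 852^4 ≡ 593 × 151 × 544 × 588 × 506 × 833 (mod 863).
Accumulate the product:
593 × 151 = 89543 ≡ 654
654 × 544 = 355776 ≡ 220
220 × 588 = 129360 ≡ 773
773 × 506 = 391138 ≡ 199
199 × 833 = 165767 ≡ 71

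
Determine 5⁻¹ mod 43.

By the extended Euclidean algorithm:
43 = 8*5 + 3
5 = 1*3 + 2
3 = 1*2 + 1
2 = 2*1 + 0
gcd(5, 43) = 1, so the inverse exists.
Back-substitute for 1:
1 = 1*3 − 1*2
  = −1*5 + 2*3
  = 2*43 − 17*5
So 5⁻¹ ≡ −17 ≡ 26 (mod 43).

26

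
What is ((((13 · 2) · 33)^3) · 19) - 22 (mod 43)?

13 · 2 = 26
26 · 33 = 858 ≡ 41 (mod 43)
(41)^3 ≡ 35 (mod 43)
35 · 19 = 665 ≡ 20 (mod 43)
20 - 22 = -2 ≡ 41 (mod 43)

41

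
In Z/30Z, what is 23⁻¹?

Apply the Euclidean algorithm and back-substitute:
30 = 1×23 + 7
23 = 3×7 + 2
7 = 3×2 + 1
2 = 2×1 + 0
gcd(23, 30) = 1, so the inverse exists.
Back-substitute for 1:
1 = 1×7 − 3×2
  = −3×23 + 10×7
  = 10×30 − 13×23
So 23⁻¹ ≡ −13 ≡ 17 (mod 30).

17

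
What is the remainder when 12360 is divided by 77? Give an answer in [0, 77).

40

12360 = 160·77 + 40, so 12360 ≡ 40 (mod 77).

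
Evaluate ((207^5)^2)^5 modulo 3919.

(207)^5 ≡ 2370 (mod 3919)
(2370)^2 ≡ 973 (mod 3919)
(973)^5 ≡ 1805 (mod 3919)

1805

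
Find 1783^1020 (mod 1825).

By square-and-multiply:
1783^1 ≡ 1783 (mod 1825)
1783^2 ≡ 1783^2 = 3179089 ≡ 1764 (mod 1825)
1783^4 ≡ 1764^2 = 3111696 ≡ 71 (mod 1825)
1783^8 ≡ 71^2 = 5041 ≡ 1391 (mod 1825)
1783^16 ≡ 1391^2 = 1934881 ≡ 381 (mod 1825)
1783^32 ≡ 381^2 = 145161 ≡ 986 (mod 1825)
1783^64 ≡ 986^2 = 972196 ≡ 1296 (mod 1825)
1783^128 ≡ 1296^2 = 1679616 ≡ 616 (mod 1825)
1783^256 ≡ 616^2 = 379456 ≡ 1681 (mod 1825)
1783^512 ≡ 1681^2 = 2825761 ≡ 661 (mod 1825)
1783^1020 = 1783^512 × 1783^256 × 1783^128 × 1783^64 × 1783^32 × 1783^16 × 1783^8 × 1783^4 ≡ 661 × 1681 × 616 × 1296 × 986 × 381 × 1391 × 71 (mod 1825).
Accumulate the product:
661 × 1681 = 1111141 ≡ 1541
1541 × 616 = 949256 ≡ 256
256 × 1296 = 331776 ≡ 1451
1451 × 986 = 1430686 ≡ 1711
1711 × 381 = 651891 ≡ 366
366 × 1391 = 509106 ≡ 1756
1756 × 71 = 124676 ≡ 576

576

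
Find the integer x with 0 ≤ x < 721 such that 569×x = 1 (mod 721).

536

Run the extended Euclidean algorithm:
721 = 1*569 + 152
569 = 3*152 + 113
152 = 1*113 + 39
113 = 2*39 + 35
39 = 1*35 + 4
35 = 8*4 + 3
4 = 1*3 + 1
3 = 3*1 + 0
gcd(569, 721) = 1, so the inverse exists.
Back-substitute for 1:
1 = 1*4 − 1*3
  = −1*35 + 9*4
  = 9*39 − 10*35
  = −10*113 + 29*39
  = 29*152 − 39*113
  = −39*569 + 146*152
  = 146*721 − 185*569
So 569⁻¹ ≡ −185 ≡ 536 (mod 721).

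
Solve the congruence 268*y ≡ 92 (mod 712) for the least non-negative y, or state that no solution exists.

3

gcd(268, 712) = 4, and 4 | 92, so solutions exist.
Divide through by 4: 67*y ≡ 23 mod 178.
67⁻¹ ≡ 93 (mod 178).
y ≡ 93*23 ≡ 3 (mod 178).
The smallest non-negative solution is y = 3.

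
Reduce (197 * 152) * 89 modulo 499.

356

197 * 152 = 29944 ≡ 4 (mod 499)
4 * 89 = 356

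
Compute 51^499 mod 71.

26

499 in binary is 111110011, i.e. 499 = 256 + 128 + 64 + 32 + 16 + 2 + 1.
51^1 ≡ 51 (mod 71)
51^2 ≡ 51^2 = 2601 ≡ 45 (mod 71)
51^4 ≡ 45^2 = 2025 ≡ 37 (mod 71)
51^8 ≡ 37^2 = 1369 ≡ 20 (mod 71)
51^16 ≡ 20^2 = 400 ≡ 45 (mod 71)
51^32 ≡ 45^2 = 2025 ≡ 37 (mod 71)
51^64 ≡ 37^2 = 1369 ≡ 20 (mod 71)
51^128 ≡ 20^2 = 400 ≡ 45 (mod 71)
51^256 ≡ 45^2 = 2025 ≡ 37 (mod 71)
51^499 = 51^256 × 51^128 × 51^64 × 51^32 × 51^16 × 51^2 × 51^1 ≡ 37 × 45 × 20 × 37 × 45 × 45 × 51 (mod 71).
Accumulate the product:
37 × 45 = 1665 ≡ 32
32 × 20 = 640 ≡ 1
1 × 37 = 37
37 × 45 = 1665 ≡ 32
32 × 45 = 1440 ≡ 20
20 × 51 = 1020 ≡ 26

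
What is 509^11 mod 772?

Using repeated squaring:
509^1 ≡ 509 (mod 772)
509^2 ≡ 509^2 = 259081 ≡ 461 (mod 772)
509^4 ≡ 461^2 = 212521 ≡ 221 (mod 772)
509^8 ≡ 221^2 = 48841 ≡ 205 (mod 772)
509^11 = 509^8 * 509^2 * 509^1 ≡ 205 * 461 * 509 (mod 772).
Accumulate the product:
205 * 461 = 94505 ≡ 321
321 * 509 = 163389 ≡ 497

497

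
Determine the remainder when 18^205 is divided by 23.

6

205 in binary is 11001101, i.e. 205 = 128 + 64 + 8 + 4 + 1.
18^1 ≡ 18 (mod 23)
18^2 ≡ 18^2 = 324 ≡ 2 (mod 23)
18^4 ≡ 2^2 = 4 (mod 23)
18^8 ≡ 4^2 = 16 (mod 23)
18^16 ≡ 16^2 = 256 ≡ 3 (mod 23)
18^32 ≡ 3^2 = 9 (mod 23)
18^64 ≡ 9^2 = 81 ≡ 12 (mod 23)
18^128 ≡ 12^2 = 144 ≡ 6 (mod 23)
18^205 = 18^128 * 18^64 * 18^8 * 18^4 * 18^1 ≡ 6 * 12 * 16 * 4 * 18 (mod 23).
Accumulate the product:
6 * 12 = 72 ≡ 3
3 * 16 = 48 ≡ 2
2 * 4 = 8
8 * 18 = 144 ≡ 6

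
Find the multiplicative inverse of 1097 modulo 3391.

3391 = 3*1097 + 100
1097 = 10*100 + 97
100 = 1*97 + 3
97 = 32*3 + 1
3 = 3*1 + 0
gcd(1097, 3391) = 1, so the inverse exists.
Bézout: 1 = −362*3391 + 1119*1097.
So 1097⁻¹ ≡ 1119 (mod 3391).

1119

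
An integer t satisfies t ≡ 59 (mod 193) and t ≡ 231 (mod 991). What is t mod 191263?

126088

193⁻¹ mod 991: 193*724 ≡ 1 (mod 991), so 193⁻¹ ≡ 724.
t = 59 + 193*((231 − 59)*724 mod 991) = 59 + 193*653 = 126088.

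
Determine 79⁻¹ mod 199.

131

Run the extended Euclidean algorithm:
199 = 2*79 + 41
79 = 1*41 + 38
41 = 1*38 + 3
38 = 12*3 + 2
3 = 1*2 + 1
2 = 2*1 + 0
gcd(79, 199) = 1, so the inverse exists.
Back-substitute for 1:
1 = 1*3 − 1*2
  = −1*38 + 13*3
  = 13*41 − 14*38
  = −14*79 + 27*41
  = 27*199 − 68*79
So 79⁻¹ ≡ −68 ≡ 131 (mod 199).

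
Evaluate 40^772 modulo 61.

Compute successive squares:
772 in binary is 1100000100, i.e. 772 = 512 + 256 + 4.
40^1 ≡ 40 (mod 61)
40^2 ≡ 40^2 = 1600 ≡ 14 (mod 61)
40^4 ≡ 14^2 = 196 ≡ 13 (mod 61)
40^8 ≡ 13^2 = 169 ≡ 47 (mod 61)
40^16 ≡ 47^2 = 2209 ≡ 13 (mod 61)
40^32 ≡ 13^2 = 169 ≡ 47 (mod 61)
40^64 ≡ 47^2 = 2209 ≡ 13 (mod 61)
40^128 ≡ 13^2 = 169 ≡ 47 (mod 61)
40^256 ≡ 47^2 = 2209 ≡ 13 (mod 61)
40^512 ≡ 13^2 = 169 ≡ 47 (mod 61)
40^772 = 40^512 × 40^256 × 40^4 ≡ 47 × 13 × 13 (mod 61).
Accumulate the product:
47 × 13 = 611 ≡ 1
1 × 13 = 13

13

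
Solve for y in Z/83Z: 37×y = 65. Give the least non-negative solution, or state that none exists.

gcd(37, 83) = 1, so a unique solution mod 83 exists.
37⁻¹ ≡ 9 (mod 83).
y ≡ 9×65 ≡ 4 (mod 83).

4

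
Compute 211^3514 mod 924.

841

Compute successive squares:
3514 in binary is 110110111010, i.e. 3514 = 2048 + 1024 + 256 + 128 + 32 + 16 + 8 + 2.
211^1 ≡ 211 (mod 924)
211^2 ≡ 211^2 = 44521 ≡ 169 (mod 924)
211^4 ≡ 169^2 = 28561 ≡ 841 (mod 924)
211^8 ≡ 841^2 = 707281 ≡ 421 (mod 924)
211^16 ≡ 421^2 = 177241 ≡ 757 (mod 924)
211^32 ≡ 757^2 = 573049 ≡ 169 (mod 924)
211^64 ≡ 169^2 = 28561 ≡ 841 (mod 924)
211^128 ≡ 841^2 = 707281 ≡ 421 (mod 924)
211^256 ≡ 421^2 = 177241 ≡ 757 (mod 924)
211^512 ≡ 757^2 = 573049 ≡ 169 (mod 924)
211^1024 ≡ 169^2 = 28561 ≡ 841 (mod 924)
211^2048 ≡ 841^2 = 707281 ≡ 421 (mod 924)
211^3514 = 211^2048 × 211^1024 × 211^256 × 211^128 × 211^32 × 211^16 × 211^8 × 211^2 ≡ 421 × 841 × 757 × 421 × 169 × 757 × 421 × 169 (mod 924).
Accumulate the product:
421 × 841 = 354061 ≡ 169
169 × 757 = 127933 ≡ 421
421 × 421 = 177241 ≡ 757
757 × 169 = 127933 ≡ 421
421 × 757 = 318697 ≡ 841
841 × 421 = 354061 ≡ 169
169 × 169 = 28561 ≡ 841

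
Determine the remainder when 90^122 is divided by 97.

86

By square-and-multiply:
122 in binary is 1111010, i.e. 122 = 64 + 32 + 16 + 8 + 2.
90^1 ≡ 90 (mod 97)
90^2 ≡ 90^2 = 8100 ≡ 49 (mod 97)
90^4 ≡ 49^2 = 2401 ≡ 73 (mod 97)
90^8 ≡ 73^2 = 5329 ≡ 91 (mod 97)
90^16 ≡ 91^2 = 8281 ≡ 36 (mod 97)
90^32 ≡ 36^2 = 1296 ≡ 35 (mod 97)
90^64 ≡ 35^2 = 1225 ≡ 61 (mod 97)
90^122 = 90^64 * 90^32 * 90^16 * 90^8 * 90^2 ≡ 61 * 35 * 36 * 91 * 49 (mod 97).
Accumulate the product:
61 * 35 = 2135 ≡ 1
1 * 36 = 36
36 * 91 = 3276 ≡ 75
75 * 49 = 3675 ≡ 86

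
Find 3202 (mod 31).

9

3202 = 103*31 + 9, so 3202 ≡ 9 (mod 31).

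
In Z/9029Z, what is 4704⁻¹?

Run the extended Euclidean algorithm:
9029 = 1×4704 + 4325
4704 = 1×4325 + 379
4325 = 11×379 + 156
379 = 2×156 + 67
156 = 2×67 + 22
67 = 3×22 + 1
22 = 22×1 + 0
gcd(4704, 9029) = 1, so the inverse exists.
Back-substitute for 1:
1 = 1×67 − 3×22
  = −3×156 + 7×67
  = 7×379 − 17×156
  = −17×4325 + 194×379
  = 194×4704 − 211×4325
  = −211×9029 + 405×4704
So 4704⁻¹ ≡ 405 (mod 9029).

405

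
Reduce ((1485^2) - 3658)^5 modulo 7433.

2114

(1485)^2 ≡ 5057 (mod 7433)
5057 - 3658 = 1399
(1399)^5 ≡ 2114 (mod 7433)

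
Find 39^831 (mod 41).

Using repeated squaring:
831 in binary is 1100111111, i.e. 831 = 512 + 256 + 32 + 16 + 8 + 4 + 2 + 1.
39^1 ≡ 39 (mod 41)
39^2 ≡ 39^2 = 1521 ≡ 4 (mod 41)
39^4 ≡ 4^2 = 16 (mod 41)
39^8 ≡ 16^2 = 256 ≡ 10 (mod 41)
39^16 ≡ 10^2 = 100 ≡ 18 (mod 41)
39^32 ≡ 18^2 = 324 ≡ 37 (mod 41)
39^64 ≡ 37^2 = 1369 ≡ 16 (mod 41)
39^128 ≡ 16^2 = 256 ≡ 10 (mod 41)
39^256 ≡ 10^2 = 100 ≡ 18 (mod 41)
39^512 ≡ 18^2 = 324 ≡ 37 (mod 41)
39^831 = 39^512 · 39^256 · 39^32 · 39^16 · 39^8 · 39^4 · 39^2 · 39^1 ≡ 37 · 18 · 37 · 18 · 10 · 16 · 4 · 39 (mod 41).
Accumulate the product:
37 · 18 = 666 ≡ 10
10 · 37 = 370 ≡ 1
1 · 18 = 18
18 · 10 = 180 ≡ 16
16 · 16 = 256 ≡ 10
10 · 4 = 40
40 · 39 = 1560 ≡ 2

2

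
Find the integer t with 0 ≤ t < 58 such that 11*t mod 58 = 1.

58 = 5·11 + 3
11 = 3·3 + 2
3 = 1·2 + 1
2 = 2·1 + 0
gcd(11, 58) = 1, so the inverse exists.
Bézout: 1 = 4·58 − 21·11.
So 11⁻¹ ≡ −21 ≡ 37 (mod 58).

37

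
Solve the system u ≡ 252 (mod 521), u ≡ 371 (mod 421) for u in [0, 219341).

521⁻¹ mod 421: 521×80 ≡ 1 (mod 421), so 521⁻¹ ≡ 80.
u = 252 + 521×((371 − 252)×80 mod 421) = 252 + 521×258 = 134670.

134670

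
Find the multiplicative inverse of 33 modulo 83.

83 = 2*33 + 17
33 = 1*17 + 16
17 = 1*16 + 1
16 = 16*1 + 0
gcd(33, 83) = 1, so the inverse exists.
Bézout: 1 = 2*83 − 5*33.
So 33⁻¹ ≡ −5 ≡ 78 (mod 83).

78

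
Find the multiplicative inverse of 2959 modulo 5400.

4639

Run the extended Euclidean algorithm:
5400 = 1*2959 + 2441
2959 = 1*2441 + 518
2441 = 4*518 + 369
518 = 1*369 + 149
369 = 2*149 + 71
149 = 2*71 + 7
71 = 10*7 + 1
7 = 7*1 + 0
gcd(2959, 5400) = 1, so the inverse exists.
Back-substitute for 1:
1 = 1*71 − 10*7
  = −10*149 + 21*71
  = 21*369 − 52*149
  = −52*518 + 73*369
  = 73*2441 − 344*518
  = −344*2959 + 417*2441
  = 417*5400 − 761*2959
So 2959⁻¹ ≡ −761 ≡ 4639 (mod 5400).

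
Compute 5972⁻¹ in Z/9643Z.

1274

9643 = 1·5972 + 3671
5972 = 1·3671 + 2301
3671 = 1·2301 + 1370
2301 = 1·1370 + 931
1370 = 1·931 + 439
931 = 2·439 + 53
439 = 8·53 + 15
53 = 3·15 + 8
15 = 1·8 + 7
8 = 1·7 + 1
7 = 7·1 + 0
gcd(5972, 9643) = 1, so the inverse exists.
Back-substitute for 1:
1 = 1·8 − 1·7
  = −1·15 + 2·8
  = 2·53 − 7·15
  = −7·439 + 58·53
  = 58·931 − 123·439
  = −123·1370 + 181·931
  = 181·2301 − 304·1370
  = −304·3671 + 485·2301
  = 485·5972 − 789·3671
  = −789·9643 + 1274·5972
So 5972⁻¹ ≡ 1274 (mod 9643).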